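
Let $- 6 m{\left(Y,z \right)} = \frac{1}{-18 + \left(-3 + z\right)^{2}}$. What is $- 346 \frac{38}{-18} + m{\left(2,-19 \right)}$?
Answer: $\frac{6126965}{8388} \approx 730.44$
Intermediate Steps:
$m{\left(Y,z \right)} = - \frac{1}{6 \left(-18 + \left(-3 + z\right)^{2}\right)}$
$- 346 \frac{38}{-18} + m{\left(2,-19 \right)} = - 346 \frac{38}{-18} - \frac{1}{-108 + 6 \left(-3 - 19\right)^{2}} = - 346 \cdot 38 \left(- \frac{1}{18}\right) - \frac{1}{-108 + 6 \left(-22\right)^{2}} = \left(-346\right) \left(- \frac{19}{9}\right) - \frac{1}{-108 + 6 \cdot 484} = \frac{6574}{9} - \frac{1}{-108 + 2904} = \frac{6574}{9} - \frac{1}{2796} = \frac{6126965}{8388}$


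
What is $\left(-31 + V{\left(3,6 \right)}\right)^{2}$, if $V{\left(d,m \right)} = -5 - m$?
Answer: $1764$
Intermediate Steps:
$\left(-31 + V{\left(3,6 \right)}\right)^{2} = \left(-31 - 11\right)^{2} = \left(-42\right)^{2} = 1764$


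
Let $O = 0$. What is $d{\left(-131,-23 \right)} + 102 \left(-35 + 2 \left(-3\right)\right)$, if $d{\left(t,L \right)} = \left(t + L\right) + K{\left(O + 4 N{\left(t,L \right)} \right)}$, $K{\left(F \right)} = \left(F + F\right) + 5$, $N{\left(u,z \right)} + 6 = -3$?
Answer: $-4403$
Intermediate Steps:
$N{\left(u,z \right)} = -9$ ($N{\left(u,z \right)} = -6 - 3 = -9$)
$K{\left(F \right)} = 5 + 2 F$ ($K{\left(F \right)} = 2 F + 5 = 5 + 2 F$)
$d{\left(t,L \right)} = -67 + L + t$ ($d{\left(t,L \right)} = \left(t + L\right) + \left(5 + 2 \left(0 + 4 \left(-9\right)\right)\right) = \left(L + t\right) + \left(5 + 2 \left(0 - 36\right)\right) = \left(L + t\right) + \left(5 + 2 \left(-36\right)\right) = \left(L + t\right) + \left(5 - 72\right) = \left(L + t\right) - 67 = -67 + L + t$)
$d{\left(-131,-23 \right)} + 102 \left(-35 + 2 \left(-3\right)\right) = \left(-67 - 23 - 131\right) + 102 \left(-35 + 2 \left(-3\right)\right) = -221 + 102 \left(-35 - 6\right) = -221 + 102 \left(-41\right) = -221 - 4182 = -4403$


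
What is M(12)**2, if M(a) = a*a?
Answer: 20736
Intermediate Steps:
M(a) = a**2
M(12)**2 = (12**2)**2 = 144**2 = 20736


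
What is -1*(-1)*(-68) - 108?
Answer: -176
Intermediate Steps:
-1*(-1)*(-68) - 108 = 1*(-68) - 108 = -68 - 108 = -176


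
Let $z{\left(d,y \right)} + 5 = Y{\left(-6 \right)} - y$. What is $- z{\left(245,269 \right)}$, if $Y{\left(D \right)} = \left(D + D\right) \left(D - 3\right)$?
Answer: $166$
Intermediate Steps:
$Y{\left(D \right)} = 2 D \left(-3 + D\right)$
$z{\left(d,y \right)} = 103 - y$ ($z{\left(d,y \right)} = -5 - \left(y + 12 \left(-3 - 6\right)\right) = -5 - \left(-108 + y\right) = 103 - y$)
$- z{\left(245,269 \right)} = - (103 - 269) = \left(-1\right) \left(-166\right) = 166$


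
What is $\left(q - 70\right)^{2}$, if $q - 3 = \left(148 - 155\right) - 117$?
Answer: $36481$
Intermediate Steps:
$q = -121$ ($q = 3 + \left(\left(148 - 155\right) - 117\right) = 3 - 124 = -121$)
$\left(q - 70\right)^{2} = \left(-121 - 70\right)^{2} = \left(-191\right)^{2} = 36481$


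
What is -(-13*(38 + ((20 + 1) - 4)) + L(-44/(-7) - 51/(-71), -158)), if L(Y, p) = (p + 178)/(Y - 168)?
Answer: 11444133/16003 ≈ 715.12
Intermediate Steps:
L(Y, p) = (178 + p)/(-168 + Y)
-(-13*(38 + ((20 + 1) - 4)) + L(-44/(-7) - 51/(-71), -158)) = -(-13*(38 + ((20 + 1) - 4)) + (178 - 158)/(-168 + (-44/(-7) - 51/(-71)))) = -(-13*(38 + (21 - 4)) + 20/(-168 + (-44*(-1/7) - 51*(-1/71)))) = -(-13*(38 + 17) + 20/(-168 + (44/7 + 51/71))) = -(-13*55 + 20/(-168 + 3481/497)) = -(-715 + 20/(-80015/497)) = -(-715 - 497/80015*20) = -(-715 - 1988/16003) = -1*(-11444133/16003) = 11444133/16003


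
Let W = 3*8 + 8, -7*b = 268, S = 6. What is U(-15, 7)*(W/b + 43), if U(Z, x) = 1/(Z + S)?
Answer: -2825/603 ≈ -4.6849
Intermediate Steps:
U(Z, x) = 1/(6 + Z) (U(Z, x) = 1/(Z + 6) = 1/(6 + Z))
b = -268/7 (b = -1/7*268 = -268/7 ≈ -38.286)
W = 32 (W = 24 + 8 = 32)
U(-15, 7)*(W/b + 43) = (32/(-268/7) + 43)/(6 - 15) = (32*(-7/268) + 43)/(-9) = -(-56/67 + 43)/9 = -1/9*2825/67 = -2825/603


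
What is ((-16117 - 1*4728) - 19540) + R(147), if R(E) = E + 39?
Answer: -40199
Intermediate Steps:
R(E) = 39 + E
((-16117 - 1*4728) - 19540) + R(147) = ((-16117 - 1*4728) - 19540) + (39 + 147) = ((-16117 - 4728) - 19540) + 186 = (-20845 - 19540) + 186 = -40385 + 186 = -40199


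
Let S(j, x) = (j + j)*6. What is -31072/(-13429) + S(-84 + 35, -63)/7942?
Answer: 119438786/53326559 ≈ 2.2398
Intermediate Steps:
S(j, x) = 12*j (S(j, x) = (2*j)*6 = 12*j)
-31072/(-13429) + S(-84 + 35, -63)/7942 = -31072/(-13429) + (12*(-84 + 35))/7942 = -31072*(-1/13429) + (12*(-49))*(1/7942) = 31072/13429 - 588*1/7942 = 31072/13429 - 294/3971 = 119438786/53326559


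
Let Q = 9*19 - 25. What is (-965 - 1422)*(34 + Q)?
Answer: -429660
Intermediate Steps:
Q = 146 (Q = 171 - 25 = 146)
(-965 - 1422)*(34 + Q) = (-965 - 1422)*(34 + 146) = -2387*180 = -429660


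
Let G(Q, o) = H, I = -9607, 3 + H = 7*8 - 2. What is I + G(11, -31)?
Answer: -9556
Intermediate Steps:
H = 51 (H = -3 + (7*8 - 2) = -3 + (56 - 2) = -3 + 54 = 51)
G(Q, o) = 51
I + G(11, -31) = -9607 + 51 = -9556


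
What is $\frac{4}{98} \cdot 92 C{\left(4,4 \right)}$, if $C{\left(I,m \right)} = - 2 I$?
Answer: $- \frac{1472}{49} \approx -30.041$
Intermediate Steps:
$\frac{4}{98} \cdot 92 C{\left(4,4 \right)} = \frac{4}{98} \cdot 92 \left(\left(-2\right) 4\right) = 4 \cdot \frac{1}{98} \cdot 92 \left(-8\right) = \frac{2}{49} \cdot 92 \left(-8\right) = \frac{184}{49} \left(-8\right) = - \frac{1472}{49}$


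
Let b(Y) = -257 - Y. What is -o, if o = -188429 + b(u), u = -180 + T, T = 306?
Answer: 188812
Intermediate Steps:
u = 126 (u = -180 + 306 = 126)
o = -188812 (o = -188429 + (-257 - 1*126) = -188429 + (-257 - 126) = -188429 - 383 = -188812)
-o = -1*(-188812) = 188812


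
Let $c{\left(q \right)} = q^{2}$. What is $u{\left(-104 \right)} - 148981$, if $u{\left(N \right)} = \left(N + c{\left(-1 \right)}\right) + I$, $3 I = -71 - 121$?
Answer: $-149148$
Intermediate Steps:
$I = -64$ ($I = \frac{-71 - 121}{3} = \frac{1}{3} \left(-192\right) = -64$)
$u{\left(N \right)} = -63 + N$ ($u{\left(N \right)} = \left(N + \left(-1\right)^{2}\right) - 64 = \left(N + 1\right) - 64 = \left(1 + N\right) - 64 = -63 + N$)
$u{\left(-104 \right)} - 148981 = \left(-63 - 104\right) - 148981 = -167 - 148981 = -149148$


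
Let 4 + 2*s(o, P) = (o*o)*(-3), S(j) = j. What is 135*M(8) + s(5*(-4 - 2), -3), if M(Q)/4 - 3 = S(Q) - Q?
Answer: 268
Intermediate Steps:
s(o, P) = -2 - 3*o²/2 (s(o, P) = -2 + ((o*o)*(-3))/2 = -2 + (o²*(-3))/2 = -2 + (-3*o²)/2 = -2 - 3*o²/2)
M(Q) = 12 (M(Q) = 12 + 4*(Q - Q) = 12 + 4*0 = 12 + 0 = 12)
135*M(8) + s(5*(-4 - 2), -3) = 135*12 + (-2 - 3*25*(-4 - 2)²/2) = 1620 + (-2 - 3*(5*(-6))²/2) = 1620 + (-2 - 3/2*(-30)²) = 1620 + (-2 - 3/2*900) = 1620 + (-2 - 1350) = 1620 - 1352 = 268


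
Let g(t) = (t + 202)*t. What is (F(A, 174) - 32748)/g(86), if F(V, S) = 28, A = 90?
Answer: -2045/1548 ≈ -1.3211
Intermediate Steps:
g(t) = t*(202 + t) (g(t) = (202 + t)*t = t*(202 + t))
(F(A, 174) - 32748)/g(86) = (28 - 32748)/((86*(202 + 86))) = -32720/(86*288) = -32720/24768 = -32720*1/24768 = -2045/1548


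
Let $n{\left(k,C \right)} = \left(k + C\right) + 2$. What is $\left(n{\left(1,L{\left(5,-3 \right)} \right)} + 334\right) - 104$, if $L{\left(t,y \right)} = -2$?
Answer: $231$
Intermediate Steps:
$n{\left(k,C \right)} = 2 + C + k$ ($n{\left(k,C \right)} = \left(C + k\right) + 2 = 2 + C + k$)
$\left(n{\left(1,L{\left(5,-3 \right)} \right)} + 334\right) - 104 = \left(\left(2 - 2 + 1\right) + 334\right) - 104 = \left(1 + 334\right) - 104 = 335 - 104 = 231$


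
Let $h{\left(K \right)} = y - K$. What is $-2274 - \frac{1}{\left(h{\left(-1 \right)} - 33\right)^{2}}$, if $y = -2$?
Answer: $- \frac{2628745}{1156} \approx -2274.0$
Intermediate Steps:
$h{\left(K \right)} = -2 - K$
$-2274 - \frac{1}{\left(h{\left(-1 \right)} - 33\right)^{2}} = -2274 - \frac{1}{\left(\left(-2 - -1\right) - 33\right)^{2}} = -2274 - \frac{1}{\left(\left(-2 + 1\right) - 33\right)^{2}} = -2274 - \frac{1}{\left(-1 - 33\right)^{2}} = -2274 - \frac{1}{\left(-34\right)^{2}} = -2274 - \frac{1}{1156} = - \frac{2628745}{1156}$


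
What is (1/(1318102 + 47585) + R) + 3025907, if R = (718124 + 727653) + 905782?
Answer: 7343935409143/1365687 ≈ 5.3775e+6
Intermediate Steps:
R = 2351559 (R = 1445777 + 905782 = 2351559)
(1/(1318102 + 47585) + R) + 3025907 = (1/(1318102 + 47585) + 2351559) + 3025907 = (1/1365687 + 2351559) + 3025907 = 3211493556034/1365687 + 3025907 = 7343935409143/1365687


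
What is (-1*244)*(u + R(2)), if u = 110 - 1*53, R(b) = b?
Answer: -14396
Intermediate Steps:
u = 57 (u = 110 - 53 = 57)
(-1*244)*(u + R(2)) = (-1*244)*(57 + 2) = -244*59 = -14396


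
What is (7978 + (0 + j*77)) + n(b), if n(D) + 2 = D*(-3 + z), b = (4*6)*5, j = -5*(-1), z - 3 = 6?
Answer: 9081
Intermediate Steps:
z = 9 (z = 3 + 6 = 9)
j = 5
b = 120 (b = 24*5 = 120)
n(D) = -2 + 6*D (n(D) = -2 + D*(-3 + 9) = -2 + D*6 = -2 + 6*D)
(7978 + (0 + j*77)) + n(b) = (7978 + (0 + 5*77)) + (-2 + 6*120) = (7978 + (0 + 385)) + (-2 + 720) = (7978 + 385) + 718 = 8363 + 718 = 9081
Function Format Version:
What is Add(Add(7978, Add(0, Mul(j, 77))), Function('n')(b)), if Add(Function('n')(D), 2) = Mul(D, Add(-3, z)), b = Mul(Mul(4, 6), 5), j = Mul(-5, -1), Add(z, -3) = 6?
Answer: 9081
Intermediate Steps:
z = 9 (z = Add(3, 6) = 9)
j = 5
b = 120 (b = Mul(24, 5) = 120)
Function('n')(D) = Add(-2, Mul(6, D)) (Function('n')(D) = Add(-2, Mul(D, Add(-3, 9))) = Add(-2, Mul(D, 6)) = Add(-2, Mul(6, D)))
Add(Add(7978, Add(0, Mul(j, 77))), Function('n')(b)) = Add(Add(7978, Add(0, Mul(5, 77))), Add(-2, Mul(6, 120))) = Add(Add(7978, Add(0, 385)), Add(-2, 720)) = Add(Add(7978, 385), 718) = Add(8363, 718) = 9081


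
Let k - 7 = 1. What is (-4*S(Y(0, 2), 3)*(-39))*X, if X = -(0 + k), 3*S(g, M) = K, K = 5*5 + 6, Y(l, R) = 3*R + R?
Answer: -12896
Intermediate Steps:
Y(l, R) = 4*R
k = 8 (k = 7 + 1 = 8)
K = 31 (K = 25 + 6 = 31)
S(g, M) = 31/3 (S(g, M) = (1/3)*31 = 31/3)
X = -8 (X = -(0 + 8) = -1*8 = -8)
(-4*S(Y(0, 2), 3)*(-39))*X = (-4*31/3*(-39))*(-8) = -124/3*(-39)*(-8) = 1612*(-8) = -12896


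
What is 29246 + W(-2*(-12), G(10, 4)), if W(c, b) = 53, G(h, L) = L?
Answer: 29299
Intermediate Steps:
29246 + W(-2*(-12), G(10, 4)) = 29246 + 53 = 29299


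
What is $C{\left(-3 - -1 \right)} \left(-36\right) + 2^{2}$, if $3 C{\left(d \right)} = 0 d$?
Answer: $4$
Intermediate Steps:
$C{\left(d \right)} = 0$ ($C{\left(d \right)} = \frac{0 d}{3} = \frac{1}{3} \cdot 0 = 0$)
$C{\left(-3 - -1 \right)} \left(-36\right) + 2^{2} = 0 \left(-36\right) + 2^{2} = 0 + 4 = 4$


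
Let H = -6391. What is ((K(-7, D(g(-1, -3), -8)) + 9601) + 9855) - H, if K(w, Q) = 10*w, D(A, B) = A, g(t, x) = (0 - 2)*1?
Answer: 25777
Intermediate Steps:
g(t, x) = -2 (g(t, x) = -2*1 = -2)
((K(-7, D(g(-1, -3), -8)) + 9601) + 9855) - H = ((10*(-7) + 9601) + 9855) - 1*(-6391) = ((-70 + 9601) + 9855) + 6391 = (9531 + 9855) + 6391 = 19386 + 6391 = 25777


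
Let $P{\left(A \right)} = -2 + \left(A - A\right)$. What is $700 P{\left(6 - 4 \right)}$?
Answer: $-1400$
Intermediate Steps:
$P{\left(A \right)} = -2$ ($P{\left(A \right)} = -2 + 0 = -2$)
$700 P{\left(6 - 4 \right)} = 700 \left(-2\right) = -1400$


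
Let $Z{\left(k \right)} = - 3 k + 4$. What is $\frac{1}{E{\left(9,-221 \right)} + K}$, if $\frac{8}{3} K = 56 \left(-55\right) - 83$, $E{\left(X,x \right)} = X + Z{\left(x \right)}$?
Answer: $- \frac{8}{4081} \approx -0.0019603$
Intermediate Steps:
$Z{\left(k \right)} = 4 - 3 k$
$E{\left(X,x \right)} = 4 + X - 3 x$ ($E{\left(X,x \right)} = X - \left(-4 + 3 x\right) = 4 + X - 3 x$)
$K = - \frac{9489}{8}$ ($K = \frac{3 \left(56 \left(-55\right) - 83\right)}{8} = \frac{3 \left(-3080 - 83\right)}{8} = \frac{3}{8} \left(-3163\right) = - \frac{9489}{8} \approx -1186.1$)
$\frac{1}{E{\left(9,-221 \right)} + K} = \frac{1}{\left(4 + 9 - -663\right) - \frac{9489}{8}} = \frac{1}{\left(4 + 9 + 663\right) - \frac{9489}{8}} = \frac{1}{676 - \frac{9489}{8}} = \frac{1}{- \frac{4081}{8}} = - \frac{8}{4081}$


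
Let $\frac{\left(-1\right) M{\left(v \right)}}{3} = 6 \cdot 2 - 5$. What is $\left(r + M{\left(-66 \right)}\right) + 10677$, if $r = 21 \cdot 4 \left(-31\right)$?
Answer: $8052$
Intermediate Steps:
$M{\left(v \right)} = -21$ ($M{\left(v \right)} = - 3 \left(6 \cdot 2 - 5\right) = - 3 \left(12 - 5\right) = \left(-3\right) 7 = -21$)
$r = -2604$ ($r = 84 \left(-31\right) = -2604$)
$\left(r + M{\left(-66 \right)}\right) + 10677 = \left(-2604 - 21\right) + 10677 = -2625 + 10677 = 8052$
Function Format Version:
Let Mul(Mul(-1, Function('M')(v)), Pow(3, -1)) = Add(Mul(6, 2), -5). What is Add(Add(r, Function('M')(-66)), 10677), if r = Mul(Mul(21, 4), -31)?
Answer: 8052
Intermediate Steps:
Function('M')(v) = -21 (Function('M')(v) = Mul(-3, Add(Mul(6, 2), -5)) = Mul(-3, Add(12, -5)) = Mul(-3, 7) = -21)
r = -2604 (r = Mul(84, -31) = -2604)
Add(Add(r, Function('M')(-66)), 10677) = Add(Add(-2604, -21), 10677) = Add(-2625, 10677) = 8052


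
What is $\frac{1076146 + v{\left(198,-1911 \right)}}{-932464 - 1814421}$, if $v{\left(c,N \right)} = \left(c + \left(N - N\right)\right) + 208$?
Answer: $- \frac{1076552}{2746885} \approx -0.39192$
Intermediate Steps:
$v{\left(c,N \right)} = 208 + c$ ($v{\left(c,N \right)} = \left(c + 0\right) + 208 = c + 208 = 208 + c$)
$\frac{1076146 + v{\left(198,-1911 \right)}}{-932464 - 1814421} = \frac{1076146 + \left(208 + 198\right)}{-932464 - 1814421} = \frac{1076146 + 406}{-2746885} = 1076552 \left(- \frac{1}{2746885}\right) = - \frac{1076552}{2746885}$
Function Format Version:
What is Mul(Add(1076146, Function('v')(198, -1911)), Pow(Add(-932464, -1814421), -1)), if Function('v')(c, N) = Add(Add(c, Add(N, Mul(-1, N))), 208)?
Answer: Rational(-1076552, 2746885) ≈ -0.39192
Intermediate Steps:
Function('v')(c, N) = Add(208, c) (Function('v')(c, N) = Add(Add(c, 0), 208) = Add(c, 208) = Add(208, c))
Mul(Add(1076146, Function('v')(198, -1911)), Pow(Add(-932464, -1814421), -1)) = Mul(Add(1076146, Add(208, 198)), Pow(Add(-932464, -1814421), -1)) = Mul(Add(1076146, 406), Pow(-2746885, -1)) = Mul(1076552, Rational(-1, 2746885)) = Rational(-1076552, 2746885)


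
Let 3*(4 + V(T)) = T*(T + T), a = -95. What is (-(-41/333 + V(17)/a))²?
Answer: 4451691841/1000773225 ≈ 4.4482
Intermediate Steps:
V(T) = -4 + 2*T²/3 (V(T) = -4 + (T*(T + T))/3 = -4 + (T*(2*T))/3 = -4 + (2*T²)/3 = -4 + 2*T²/3)
(-(-41/333 + V(17)/a))² = (-(-41/333 + (-4 + (⅔)*17²)/(-95)))² = (-(-41*1/333 + (-4 + (⅔)*289)*(-1/95)))² = (-(-41/333 + (-4 + 578/3)*(-1/95)))² = (-(-41/333 + (566/3)*(-1/95)))² = (-(-41/333 - 566/285))² = (-1*(-66721/31635))² = (66721/31635)² = 4451691841/1000773225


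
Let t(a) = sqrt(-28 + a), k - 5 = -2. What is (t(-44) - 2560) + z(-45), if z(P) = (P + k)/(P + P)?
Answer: -38393/15 + 6*I*sqrt(2) ≈ -2559.5 + 8.4853*I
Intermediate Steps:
k = 3 (k = 5 - 2 = 3)
z(P) = (3 + P)/(2*P) (z(P) = (P + 3)/(P + P) = (3 + P)/((2*P)) = (3 + P)*(1/(2*P)) = (3 + P)/(2*P))
(t(-44) - 2560) + z(-45) = (sqrt(-28 - 44) - 2560) + (1/2)*(3 - 45)/(-45) = (sqrt(-72) - 2560) + (1/2)*(-1/45)*(-42) = (6*I*sqrt(2) - 2560) + 7/15 = (-2560 + 6*I*sqrt(2)) + 7/15 = -38393/15 + 6*I*sqrt(2)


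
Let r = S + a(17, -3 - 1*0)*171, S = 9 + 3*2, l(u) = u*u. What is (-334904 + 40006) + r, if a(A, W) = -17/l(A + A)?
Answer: -20052215/68 ≈ -2.9489e+5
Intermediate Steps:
l(u) = u**2
S = 15 (S = 9 + 6 = 15)
a(A, W) = -17/(4*A**2) (a(A, W) = -17/(A + A)**2 = -17*1/(4*A**2) = -17/(4*A**2))
r = 849/68 (r = 15 - 17/4/17**2*171 = 15 - 17/4*1/289*171 = 15 - 1/68*171 = 15 - 171/68 = 849/68 ≈ 12.485)
(-334904 + 40006) + r = (-334904 + 40006) + 849/68 = -294898 + 849/68 = -20052215/68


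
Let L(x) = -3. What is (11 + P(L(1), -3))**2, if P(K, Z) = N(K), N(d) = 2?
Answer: 169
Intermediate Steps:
P(K, Z) = 2
(11 + P(L(1), -3))**2 = (11 + 2)**2 = 13**2 = 169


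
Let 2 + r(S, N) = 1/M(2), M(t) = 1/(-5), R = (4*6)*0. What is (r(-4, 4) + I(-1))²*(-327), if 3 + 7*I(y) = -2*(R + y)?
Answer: -817500/49 ≈ -16684.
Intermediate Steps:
R = 0 (R = 24*0 = 0)
M(t) = -⅕ (M(t) = 1*(-⅕) = -⅕)
I(y) = -3/7 - 2*y/7 (I(y) = -3/7 + (-2*(0 + y))/7 = -3/7 + (-2*y)/7 = -3/7 - 2*y/7)
r(S, N) = -7 (r(S, N) = -2 + 1/(-⅕) = -2 - 5 = -7)
(r(-4, 4) + I(-1))²*(-327) = (-7 + (-3/7 - 2/7*(-1)))²*(-327) = (-7 + (-3/7 + 2/7))²*(-327) = (-7 - ⅐)²*(-327) = (-50/7)²*(-327) = (2500/49)*(-327) = -817500/49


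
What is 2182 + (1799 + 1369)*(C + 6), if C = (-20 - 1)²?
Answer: 1418278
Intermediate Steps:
C = 441 (C = (-21)² = 441)
2182 + (1799 + 1369)*(C + 6) = 2182 + (1799 + 1369)*(441 + 6) = 2182 + 3168*447 = 2182 + 1416096 = 1418278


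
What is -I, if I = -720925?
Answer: 720925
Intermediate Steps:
-I = -1*(-720925) = 720925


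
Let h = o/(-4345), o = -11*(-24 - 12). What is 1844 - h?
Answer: 728416/395 ≈ 1844.1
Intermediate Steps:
o = 396 (o = -11*(-36) = 396)
h = -36/395 (h = 396/(-4345) = 396*(-1/4345) = -36/395 ≈ -0.091139)
1844 - h = 1844 - 1*(-36/395) = 1844 + 36/395 = 728416/395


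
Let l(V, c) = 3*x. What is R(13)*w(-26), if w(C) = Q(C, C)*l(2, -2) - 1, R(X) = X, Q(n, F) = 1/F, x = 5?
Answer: -41/2 ≈ -20.500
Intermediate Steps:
l(V, c) = 15 (l(V, c) = 3*5 = 15)
w(C) = -1 + 15/C (w(C) = 15/C - 1 = -1 + 15/C)
R(13)*w(-26) = 13*((15 - 1*(-26))/(-26)) = 13*(-(15 + 26)/26) = 13*(-1/26*41) = 13*(-41/26) = -41/2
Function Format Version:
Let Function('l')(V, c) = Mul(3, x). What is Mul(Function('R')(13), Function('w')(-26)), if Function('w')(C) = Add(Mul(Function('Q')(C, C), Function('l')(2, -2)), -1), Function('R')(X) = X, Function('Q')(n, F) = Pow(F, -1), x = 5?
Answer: Rational(-41, 2) ≈ -20.500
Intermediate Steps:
Function('l')(V, c) = 15 (Function('l')(V, c) = Mul(3, 5) = 15)
Function('w')(C) = Add(-1, Mul(15, Pow(C, -1))) (Function('w')(C) = Add(Mul(Pow(C, -1), 15), -1) = Add(Mul(15, Pow(C, -1)), -1) = Add(-1, Mul(15, Pow(C, -1))))
Mul(Function('R')(13), Function('w')(-26)) = Mul(13, Mul(Pow(-26, -1), Add(15, Mul(-1, -26)))) = Mul(13, Mul(Rational(-1, 26), Add(15, 26))) = Mul(13, Mul(Rational(-1, 26), 41)) = Mul(13, Rational(-41, 26)) = Rational(-41, 2)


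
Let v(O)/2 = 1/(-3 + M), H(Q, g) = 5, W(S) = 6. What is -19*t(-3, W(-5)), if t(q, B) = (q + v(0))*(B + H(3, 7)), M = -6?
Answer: 6061/9 ≈ 673.44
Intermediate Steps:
v(O) = -2/9 (v(O) = 2/(-3 - 6) = 2/(-9) = 2*(-⅑) = -2/9)
t(q, B) = (5 + B)*(-2/9 + q) (t(q, B) = (q - 2/9)*(B + 5) = (-2/9 + q)*(5 + B) = (5 + B)*(-2/9 + q))
-19*t(-3, W(-5)) = -19*(-10/9 + 5*(-3) - 2/9*6 + 6*(-3)) = -19*(-10/9 - 15 - 4/3 - 18) = -19*(-319/9) = 6061/9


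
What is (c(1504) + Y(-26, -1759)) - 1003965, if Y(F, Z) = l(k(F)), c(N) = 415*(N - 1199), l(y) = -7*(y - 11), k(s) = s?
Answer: -877131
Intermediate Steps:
l(y) = 77 - 7*y (l(y) = -7*(-11 + y) = 77 - 7*y)
c(N) = -497585 + 415*N (c(N) = 415*(-1199 + N) = -497585 + 415*N)
Y(F, Z) = 77 - 7*F
(c(1504) + Y(-26, -1759)) - 1003965 = ((-497585 + 415*1504) + (77 - 7*(-26))) - 1003965 = ((-497585 + 624160) + (77 + 182)) - 1003965 = (126575 + 259) - 1003965 = 126834 - 1003965 = -877131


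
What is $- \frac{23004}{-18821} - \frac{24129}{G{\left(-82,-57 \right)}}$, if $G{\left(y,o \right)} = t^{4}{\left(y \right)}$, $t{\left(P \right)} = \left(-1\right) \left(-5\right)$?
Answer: $- \frac{439754409}{11763125} \approx -37.384$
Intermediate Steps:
$t{\left(P \right)} = 5$
$G{\left(y,o \right)} = 625$ ($G{\left(y,o \right)} = 5^{4} = 625$)
$- \frac{23004}{-18821} - \frac{24129}{G{\left(-82,-57 \right)}} = - \frac{23004}{-18821} - \frac{24129}{625} = \left(-23004\right) \left(- \frac{1}{18821}\right) - \frac{24129}{625} = \frac{23004}{18821} - \frac{24129}{625} = - \frac{439754409}{11763125}$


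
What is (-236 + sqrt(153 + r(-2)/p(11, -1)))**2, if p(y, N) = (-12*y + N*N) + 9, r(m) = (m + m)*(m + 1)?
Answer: (14396 - sqrt(569191))**2/3721 ≈ 50011.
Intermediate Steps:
r(m) = 2*m*(1 + m) (r(m) = (2*m)*(1 + m) = 2*m*(1 + m))
p(y, N) = 9 + N**2 - 12*y (p(y, N) = (-12*y + N**2) + 9 = (N**2 - 12*y) + 9 = 9 + N**2 - 12*y)
(-236 + sqrt(153 + r(-2)/p(11, -1)))**2 = (-236 + sqrt(153 + (2*(-2)*(1 - 2))/(9 + (-1)**2 - 12*11)))**2 = (-236 + sqrt(153 + (2*(-2)*(-1))/(9 + 1 - 132)))**2 = (-236 + sqrt(153 + 4/(-122)))**2 = (-236 + sqrt(153 + 4*(-1/122)))**2 = (-236 + sqrt(153 - 2/61))**2 = (-236 + sqrt(9331/61))**2 = (-236 + sqrt(569191)/61)**2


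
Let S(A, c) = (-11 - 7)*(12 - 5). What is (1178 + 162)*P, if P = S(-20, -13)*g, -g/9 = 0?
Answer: 0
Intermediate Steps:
g = 0 (g = -9*0 = 0)
S(A, c) = -126 (S(A, c) = -18*7 = -126)
P = 0 (P = -126*0 = 0)
(1178 + 162)*P = (1178 + 162)*0 = 1340*0 = 0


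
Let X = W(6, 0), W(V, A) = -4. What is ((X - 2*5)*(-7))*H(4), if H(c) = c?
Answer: 392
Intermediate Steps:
X = -4
((X - 2*5)*(-7))*H(4) = ((-4 - 2*5)*(-7))*4 = ((-4 - 10)*(-7))*4 = -14*(-7)*4 = 98*4 = 392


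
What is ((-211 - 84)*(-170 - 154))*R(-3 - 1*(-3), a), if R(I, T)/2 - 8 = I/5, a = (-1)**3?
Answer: 1529280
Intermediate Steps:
a = -1
R(I, T) = 16 + 2*I/5 (R(I, T) = 16 + 2*(I/5) = 16 + 2*I/5)
((-211 - 84)*(-170 - 154))*R(-3 - 1*(-3), a) = ((-211 - 84)*(-170 - 154))*(16 + 2*(-3 - 1*(-3))/5) = (-295*(-324))*(16 + 2*(-3 + 3)/5) = 95580*(16 + (2/5)*0) = 95580*(16 + 0) = 95580*16 = 1529280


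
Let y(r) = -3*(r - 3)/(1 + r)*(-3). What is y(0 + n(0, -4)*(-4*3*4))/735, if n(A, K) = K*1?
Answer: 81/6755 ≈ 0.011991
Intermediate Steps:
n(A, K) = K
y(r) = 9*(-3 + r)/(1 + r) (y(r) = -3*(-3 + r)/(1 + r)*(-3) = 9*(-3 + r)/(1 + r))
y(0 + n(0, -4)*(-4*3*4))/735 = (9*(-3 + (0 - 4*(-4*3)*4))/(1 + (0 - 4*(-4*3)*4)))/735 = (9*(-3 + (0 - (-48)*4))/(1 + (0 - (-48)*4)))*(1/735) = (9*(-3 + (0 - 4*(-48)))/(1 + (0 - 4*(-48))))*(1/735) = (9*(-3 + (0 + 192))/(1 + (0 + 192)))*(1/735) = (9*(-3 + 192)/(1 + 192))*(1/735) = (9*189/193)*(1/735) = (9*(1/193)*189)*(1/735) = (1701/193)*(1/735) = 81/6755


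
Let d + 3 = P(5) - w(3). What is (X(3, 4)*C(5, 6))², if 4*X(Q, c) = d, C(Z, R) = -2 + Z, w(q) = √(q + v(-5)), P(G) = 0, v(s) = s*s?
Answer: 333/16 + 27*√7/4 ≈ 38.671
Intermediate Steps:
v(s) = s²
w(q) = √(25 + q) (w(q) = √(q + (-5)²) = √(q + 25) = √(25 + q))
d = -3 - 2*√7 (d = -3 + (0 - √(25 + 3)) = -3 + (0 - √28) = -3 + (0 - 2*√7) = -3 - 2*√7 ≈ -8.2915)
X(Q, c) = -¾ - √7/2 (X(Q, c) = (-3 - 2*√7)/4 = -¾ - √7/2)
(X(3, 4)*C(5, 6))² = ((-¾ - √7/2)*(-2 + 5))² = ((-¾ - √7/2)*3)² = (-9/4 - 3*√7/2)²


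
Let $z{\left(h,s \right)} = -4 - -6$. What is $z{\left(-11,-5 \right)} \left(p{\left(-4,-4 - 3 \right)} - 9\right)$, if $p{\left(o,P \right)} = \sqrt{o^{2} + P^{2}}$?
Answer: $-18 + 2 \sqrt{65} \approx -1.8755$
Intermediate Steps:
$p{\left(o,P \right)} = \sqrt{P^{2} + o^{2}}$
$z{\left(h,s \right)} = 2$ ($z{\left(h,s \right)} = -4 + 6 = 2$)
$z{\left(-11,-5 \right)} \left(p{\left(-4,-4 - 3 \right)} - 9\right) = 2 \left(\sqrt{\left(-4 - 3\right)^{2} + \left(-4\right)^{2}} - 9\right) = 2 \left(\sqrt{\left(-7\right)^{2} + 16} - 9\right) = 2 \left(\sqrt{49 + 16} - 9\right) = 2 \left(\sqrt{65} - 9\right) = 2 \left(-9 + \sqrt{65}\right) = -18 + 2 \sqrt{65}$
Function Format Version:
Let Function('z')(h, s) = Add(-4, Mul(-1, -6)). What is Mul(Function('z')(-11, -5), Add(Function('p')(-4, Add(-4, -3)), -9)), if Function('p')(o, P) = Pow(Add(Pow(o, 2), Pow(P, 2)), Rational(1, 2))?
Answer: Add(-18, Mul(2, Pow(65, Rational(1, 2)))) ≈ -1.8755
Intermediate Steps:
Function('p')(o, P) = Pow(Add(Pow(P, 2), Pow(o, 2)), Rational(1, 2))
Function('z')(h, s) = 2 (Function('z')(h, s) = Add(-4, 6) = 2)
Mul(Function('z')(-11, -5), Add(Function('p')(-4, Add(-4, -3)), -9)) = Mul(2, Add(Pow(Add(Pow(Add(-4, -3), 2), Pow(-4, 2)), Rational(1, 2)), -9)) = Mul(2, Add(Pow(Add(Pow(-7, 2), 16), Rational(1, 2)), -9)) = Mul(2, Add(Pow(Add(49, 16), Rational(1, 2)), -9)) = Mul(2, Add(Pow(65, Rational(1, 2)), -9)) = Mul(2, Add(-9, Pow(65, Rational(1, 2)))) = Add(-18, Mul(2, Pow(65, Rational(1, 2))))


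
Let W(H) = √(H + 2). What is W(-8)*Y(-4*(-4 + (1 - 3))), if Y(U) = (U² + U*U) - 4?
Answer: 1148*I*√6 ≈ 2812.0*I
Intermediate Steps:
W(H) = √(2 + H)
Y(U) = -4 + 2*U² (Y(U) = (U² + U²) - 4 = 2*U² - 4 = -4 + 2*U²)
W(-8)*Y(-4*(-4 + (1 - 3))) = √(2 - 8)*(-4 + 2*(-4*(-4 + (1 - 3)))²) = √(-6)*(-4 + 2*(-4*(-4 - 2))²) = (I*√6)*(-4 + 2*(-4*(-6))²) = (I*√6)*(-4 + 2*24²) = (I*√6)*(-4 + 2*576) = (I*√6)*(-4 + 1152) = (I*√6)*1148 = 1148*I*√6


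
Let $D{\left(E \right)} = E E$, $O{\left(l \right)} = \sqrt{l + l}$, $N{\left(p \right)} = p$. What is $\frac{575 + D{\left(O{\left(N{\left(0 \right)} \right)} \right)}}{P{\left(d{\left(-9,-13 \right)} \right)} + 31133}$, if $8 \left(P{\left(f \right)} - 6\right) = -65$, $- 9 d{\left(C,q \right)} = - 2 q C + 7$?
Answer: $\frac{4600}{249047} \approx 0.01847$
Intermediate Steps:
$d{\left(C,q \right)} = - \frac{7}{9} + \frac{2 C q}{9}$ ($d{\left(C,q \right)} = - \frac{- 2 q C + 7}{9} = - \frac{- 2 C q + 7}{9} = - \frac{7 - 2 C q}{9} = - \frac{7}{9} + \frac{2 C q}{9}$)
$O{\left(l \right)} = \sqrt{2} \sqrt{l}$ ($O{\left(l \right)} = \sqrt{2 l} = \sqrt{2} \sqrt{l}$)
$D{\left(E \right)} = E^{2}$
$P{\left(f \right)} = - \frac{17}{8}$ ($P{\left(f \right)} = 6 + \frac{1}{8} \left(-65\right) = 6 - \frac{65}{8} = - \frac{17}{8}$)
$\frac{575 + D{\left(O{\left(N{\left(0 \right)} \right)} \right)}}{P{\left(d{\left(-9,-13 \right)} \right)} + 31133} = \frac{575 + \left(\sqrt{2} \sqrt{0}\right)^{2}}{- \frac{17}{8} + 31133} = \frac{575 + \left(\sqrt{2} \cdot 0\right)^{2}}{\frac{249047}{8}} = \left(575 + 0^{2}\right) \frac{8}{249047} = \left(575 + 0\right) \frac{8}{249047} = 575 \cdot \frac{8}{249047} = \frac{4600}{249047}$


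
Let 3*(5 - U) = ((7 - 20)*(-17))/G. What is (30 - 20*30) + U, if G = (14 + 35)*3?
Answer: -249386/441 ≈ -565.50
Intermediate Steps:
G = 147 (G = 49*3 = 147)
U = 1984/441 (U = 5 - (7 - 20)*(-17)/(3*147) = 5 - (-13*(-17))/(3*147) = 5 - 221/(3*147) = 5 - ⅓*221/147 = 5 - 221/441 = 1984/441 ≈ 4.4989)
(30 - 20*30) + U = (30 - 20*30) + 1984/441 = (30 - 600) + 1984/441 = -570 + 1984/441 = -249386/441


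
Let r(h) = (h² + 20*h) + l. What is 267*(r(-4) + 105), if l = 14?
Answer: 14685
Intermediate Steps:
r(h) = 14 + h² + 20*h (r(h) = (h² + 20*h) + 14 = 14 + h² + 20*h)
267*(r(-4) + 105) = 267*((14 + (-4)² + 20*(-4)) + 105) = 267*((14 + 16 - 80) + 105) = 267*(-50 + 105) = 267*55 = 14685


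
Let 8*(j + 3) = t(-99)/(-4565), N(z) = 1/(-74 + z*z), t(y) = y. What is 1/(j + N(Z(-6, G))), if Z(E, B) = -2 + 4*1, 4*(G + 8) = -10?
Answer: -23240/69989 ≈ -0.33205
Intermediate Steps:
G = -21/2 (G = -8 + (¼)*(-10) = -8 - 5/2 = -21/2 ≈ -10.500)
Z(E, B) = 2 (Z(E, B) = -2 + 4 = 2)
N(z) = 1/(-74 + z²)
j = -9951/3320 (j = -3 + (-99/(-4565))/8 = -3 + (-99*(-1/4565))/8 = -3 + (⅛)*(9/415) = -3 + 9/3320 = -9951/3320 ≈ -2.9973)
1/(j + N(Z(-6, G))) = 1/(-9951/3320 + 1/(-74 + 2²)) = 1/(-9951/3320 + 1/(-74 + 4)) = 1/(-9951/3320 + 1/(-70)) = 1/(-9951/3320 - 1/70) = 1/(-69989/23240) = -23240/69989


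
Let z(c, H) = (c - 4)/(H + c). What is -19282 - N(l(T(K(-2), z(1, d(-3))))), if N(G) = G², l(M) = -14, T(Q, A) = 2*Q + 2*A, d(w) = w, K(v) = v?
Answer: -19478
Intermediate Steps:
z(c, H) = (-4 + c)/(H + c)
T(Q, A) = 2*A + 2*Q
-19282 - N(l(T(K(-2), z(1, d(-3))))) = -19282 - 1*(-14)² = -19282 - 1*196 = -19282 - 196 = -19478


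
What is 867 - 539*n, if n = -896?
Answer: 483811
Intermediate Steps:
867 - 539*n = 867 - 539*(-896) = 867 + 482944 = 483811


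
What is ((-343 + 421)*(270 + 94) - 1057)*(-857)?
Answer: -23426095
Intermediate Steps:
((-343 + 421)*(270 + 94) - 1057)*(-857) = (78*364 - 1057)*(-857) = (28392 - 1057)*(-857) = 27335*(-857) = -23426095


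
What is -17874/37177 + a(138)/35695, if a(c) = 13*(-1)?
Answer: -638495731/1327033015 ≈ -0.48115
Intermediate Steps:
a(c) = -13
-17874/37177 + a(138)/35695 = -17874/37177 - 13/35695 = -638495731/1327033015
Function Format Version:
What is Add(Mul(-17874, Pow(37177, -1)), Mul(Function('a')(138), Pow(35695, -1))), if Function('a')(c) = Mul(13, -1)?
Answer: Rational(-638495731, 1327033015) ≈ -0.48115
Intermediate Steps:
Function('a')(c) = -13
Add(Mul(-17874, Pow(37177, -1)), Mul(Function('a')(138), Pow(35695, -1))) = Add(Mul(-17874, Pow(37177, -1)), Mul(-13, Pow(35695, -1))) = Add(Mul(-17874, Rational(1, 37177)), Mul(-13, Rational(1, 35695))) = Add(Rational(-17874, 37177), Rational(-13, 35695)) = Rational(-638495731, 1327033015)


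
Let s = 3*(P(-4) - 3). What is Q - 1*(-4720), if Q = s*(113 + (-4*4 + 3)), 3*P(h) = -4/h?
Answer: 3920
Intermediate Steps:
P(h) = -4/(3*h) (P(h) = (-4/h)/3 = -4/(3*h))
s = -8 (s = 3*(-4/3/(-4) - 3) = 3*(-4/3*(-¼) - 3) = 3*(⅓ - 3) = 3*(-8/3) = -8)
Q = -800 (Q = -8*(113 + (-4*4 + 3)) = -8*(113 + (-16 + 3)) = -8*(113 - 13) = -8*100 = -800)
Q - 1*(-4720) = -800 - 1*(-4720) = -800 + 4720 = 3920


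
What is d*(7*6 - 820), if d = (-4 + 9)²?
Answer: -19450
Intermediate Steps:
d = 25 (d = 5² = 25)
d*(7*6 - 820) = 25*(7*6 - 820) = 25*(42 - 820) = 25*(-778) = -19450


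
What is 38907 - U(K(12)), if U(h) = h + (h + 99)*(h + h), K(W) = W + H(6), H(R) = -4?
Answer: 37187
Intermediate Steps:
K(W) = -4 + W (K(W) = W - 4 = -4 + W)
U(h) = h + 2*h*(99 + h) (U(h) = h + (99 + h)*(2*h) = h + 2*h*(99 + h))
38907 - U(K(12)) = 38907 - (-4 + 12)*(199 + 2*(-4 + 12)) = 38907 - 8*(199 + 2*8) = 38907 - 8*(199 + 16) = 38907 - 8*215 = 38907 - 1*1720 = 38907 - 1720 = 37187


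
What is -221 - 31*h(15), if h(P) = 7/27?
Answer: -6184/27 ≈ -229.04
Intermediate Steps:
h(P) = 7/27 (h(P) = 7*(1/27) = 7/27)
-221 - 31*h(15) = -221 - 31*7/27 = -221 - 217/27 = -6184/27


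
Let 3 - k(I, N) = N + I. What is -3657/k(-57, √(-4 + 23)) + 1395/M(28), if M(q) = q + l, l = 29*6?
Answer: -39327345/723362 - 3657*√19/3581 ≈ -58.819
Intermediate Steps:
k(I, N) = 3 - I - N (k(I, N) = 3 - (N + I) = 3 - (I + N) = 3 + (-I - N) = 3 - I - N)
l = 174
M(q) = 174 + q (M(q) = q + 174 = 174 + q)
-3657/k(-57, √(-4 + 23)) + 1395/M(28) = -3657/(3 - 1*(-57) - √(-4 + 23)) + 1395/(174 + 28) = -3657/(3 + 57 - √19) + 1395/202 = -3657/(60 - √19) + 1395*(1/202) = -3657/(60 - √19) + 1395/202 = 1395/202 - 3657/(60 - √19)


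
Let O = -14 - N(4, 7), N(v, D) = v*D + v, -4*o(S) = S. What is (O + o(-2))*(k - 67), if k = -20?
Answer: 7917/2 ≈ 3958.5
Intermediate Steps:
o(S) = -S/4
N(v, D) = v + D*v (N(v, D) = D*v + v = v + D*v)
O = -46 (O = -14 - 4*(1 + 7) = -14 - 4*8 = -14 - 1*32 = -14 - 32 = -46)
(O + o(-2))*(k - 67) = (-46 - 1/4*(-2))*(-20 - 67) = (-46 + 1/2)*(-87) = -91/2*(-87) = 7917/2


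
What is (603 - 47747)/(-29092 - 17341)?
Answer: 47144/46433 ≈ 1.0153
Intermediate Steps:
(603 - 47747)/(-29092 - 17341) = -47144/(-46433) = -47144*(-1/46433) = 47144/46433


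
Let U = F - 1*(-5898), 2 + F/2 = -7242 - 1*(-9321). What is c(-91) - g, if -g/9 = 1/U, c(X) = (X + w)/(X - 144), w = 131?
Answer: -79993/472444 ≈ -0.16932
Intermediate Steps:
F = 4154 (F = -4 + 2*(-7242 - 1*(-9321)) = -4 + 2*(-7242 + 9321) = -4 + 2*2079 = -4 + 4158 = 4154)
U = 10052 (U = 4154 - 1*(-5898) = 4154 + 5898 = 10052)
c(X) = (131 + X)/(-144 + X) (c(X) = (X + 131)/(X - 144) = (131 + X)/(-144 + X))
g = -9/10052 ≈ -0.00089534
c(-91) - g = (131 - 91)/(-144 - 91) - 1*(-9/10052) = 40/(-235) + 9/10052 = -1/235*40 + 9/10052 = -8/47 + 9/10052 = -79993/472444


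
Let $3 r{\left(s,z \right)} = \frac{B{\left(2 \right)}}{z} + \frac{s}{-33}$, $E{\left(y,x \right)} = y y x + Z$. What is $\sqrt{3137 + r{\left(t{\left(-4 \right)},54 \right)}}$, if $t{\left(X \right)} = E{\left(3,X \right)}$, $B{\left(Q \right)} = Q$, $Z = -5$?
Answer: $\frac{\sqrt{30749917}}{99} \approx 56.013$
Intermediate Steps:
$E{\left(y,x \right)} = -5 + x y^{2}$ ($E{\left(y,x \right)} = y y x - 5 = y^{2} x - 5 = x y^{2} - 5 = -5 + x y^{2}$)
$t{\left(X \right)} = -5 + 9 X$ ($t{\left(X \right)} = -5 + X 3^{2} = -5 + X 9 = -5 + 9 X$)
$r{\left(s,z \right)} = - \frac{s}{99} + \frac{2}{3 z}$ ($r{\left(s,z \right)} = \frac{\frac{2}{z} + \frac{s}{-33}}{3} = \frac{\frac{2}{z} + s \left(- \frac{1}{33}\right)}{3} = \frac{\frac{2}{z} - \frac{s}{33}}{3} = - \frac{s}{99} + \frac{2}{3 z}$)
$\sqrt{3137 + r{\left(t{\left(-4 \right)},54 \right)}} = \sqrt{3137 + \frac{66 - \left(-5 + 9 \left(-4\right)\right) 54}{99 \cdot 54}} = \sqrt{3137 + \frac{1}{99} \cdot \frac{1}{54} \left(66 - \left(-5 - 36\right) 54\right)} = \sqrt{3137 + \frac{1}{99} \cdot \frac{1}{54} \left(66 - \left(-41\right) 54\right)} = \sqrt{3137 + \frac{1}{99} \cdot \frac{1}{54} \left(66 + 2214\right)} = \sqrt{3137 + \frac{1}{99} \cdot \frac{1}{54} \cdot 2280} = \sqrt{3137 + \frac{380}{891}} = \sqrt{\frac{2795447}{891}} = \frac{\sqrt{30749917}}{99}$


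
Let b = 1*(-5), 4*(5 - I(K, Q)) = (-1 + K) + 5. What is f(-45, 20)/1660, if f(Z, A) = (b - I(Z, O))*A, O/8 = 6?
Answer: -81/332 ≈ -0.24398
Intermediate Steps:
O = 48 (O = 8*6 = 48)
I(K, Q) = 4 - K/4 (I(K, Q) = 5 - ((-1 + K) + 5)/4 = 5 - (4 + K)/4 = 5 + (-1 - K/4) = 4 - K/4)
b = -5
f(Z, A) = A*(-9 + Z/4) (f(Z, A) = (-5 - (4 - Z/4))*A = (-5 + (-4 + Z/4))*A = (-9 + Z/4)*A = A*(-9 + Z/4))
f(-45, 20)/1660 = ((¼)*20*(-36 - 45))/1660 = ((¼)*20*(-81))*(1/1660) = -405*1/1660 = -81/332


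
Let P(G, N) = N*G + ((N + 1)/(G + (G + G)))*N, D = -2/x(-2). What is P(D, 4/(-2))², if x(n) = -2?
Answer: 16/9 ≈ 1.7778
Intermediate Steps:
D = 1 (D = -2/(-2) = -2*(-½) = 1)
P(G, N) = G*N + N*(1 + N)/(3*G) (P(G, N) = G*N + ((1 + N)/(G + 2*G))*N = G*N + ((1 + N)/((3*G)))*N = G*N + ((1 + N)*(1/(3*G)))*N = G*N + ((1 + N)/(3*G))*N = G*N + N*(1 + N)/(3*G))
P(D, 4/(-2))² = ((⅓)*(4/(-2))*(1 + 4/(-2) + 3*1²)/1)² = ((⅓)*(4*(-½))*1*(1 + 4*(-½) + 3*1))² = ((⅓)*(-2)*1*(1 - 2 + 3))² = ((⅓)*(-2)*1*2)² = (-4/3)² = 16/9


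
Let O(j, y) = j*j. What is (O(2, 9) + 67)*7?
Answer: 497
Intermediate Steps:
O(j, y) = j²
(O(2, 9) + 67)*7 = (2² + 67)*7 = (4 + 67)*7 = 71*7 = 497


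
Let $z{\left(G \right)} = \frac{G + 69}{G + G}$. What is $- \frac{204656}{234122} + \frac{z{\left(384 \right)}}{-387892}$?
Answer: $- \frac{10161224095667}{11624198505472} \approx -0.87414$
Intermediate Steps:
$z{\left(G \right)} = \frac{69 + G}{2 G}$
$- \frac{204656}{234122} + \frac{z{\left(384 \right)}}{-387892} = - \frac{204656}{234122} + \frac{\frac{1}{2} \cdot \frac{1}{384} \left(69 + 384\right)}{-387892} = \left(-204656\right) \frac{1}{234122} + \frac{1}{2} \cdot \frac{1}{384} \cdot 453 \left(- \frac{1}{387892}\right) = - \frac{102328}{117061} + \frac{151}{256} \left(- \frac{1}{387892}\right) = - \frac{102328}{117061} - \frac{151}{99300352} = - \frac{10161224095667}{11624198505472}$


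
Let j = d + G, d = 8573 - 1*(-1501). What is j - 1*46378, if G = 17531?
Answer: -18773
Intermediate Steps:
d = 10074 (d = 8573 + 1501 = 10074)
j = 27605 (j = 10074 + 17531 = 27605)
j - 1*46378 = 27605 - 1*46378 = 27605 - 46378 = -18773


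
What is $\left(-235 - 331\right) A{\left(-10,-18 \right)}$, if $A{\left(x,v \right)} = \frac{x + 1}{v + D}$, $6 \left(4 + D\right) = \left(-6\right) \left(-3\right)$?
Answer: $- \frac{5094}{19} \approx -268.11$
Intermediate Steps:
$D = -1$ ($D = -4 + \frac{\left(-6\right) \left(-3\right)}{6} = -4 + \frac{1}{6} \cdot 18 = -4 + 3 = -1$)
$A{\left(x,v \right)} = \frac{1 + x}{-1 + v}$ ($A{\left(x,v \right)} = \frac{x + 1}{v - 1} = \frac{1 + x}{-1 + v}$)
$\left(-235 - 331\right) A{\left(-10,-18 \right)} = \left(-235 - 331\right) \frac{1 - 10}{-1 - 18} = - 566 \frac{1}{-19} \left(-9\right) = - 566 \left(\left(- \frac{1}{19}\right) \left(-9\right)\right) = \left(-566\right) \frac{9}{19} = - \frac{5094}{19}$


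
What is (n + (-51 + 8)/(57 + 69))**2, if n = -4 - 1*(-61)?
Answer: 50965321/15876 ≈ 3210.2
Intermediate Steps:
n = 57 (n = -4 + 61 = 57)
(n + (-51 + 8)/(57 + 69))**2 = (57 + (-51 + 8)/(57 + 69))**2 = (57 - 43/126)**2 = (7139/126)**2 = 50965321/15876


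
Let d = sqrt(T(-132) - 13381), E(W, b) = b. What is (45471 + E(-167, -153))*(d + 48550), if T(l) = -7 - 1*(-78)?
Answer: 2200188900 + 498498*I*sqrt(110) ≈ 2.2002e+9 + 5.2283e+6*I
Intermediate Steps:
T(l) = 71 (T(l) = -7 + 78 = 71)
d = 11*I*sqrt(110) (d = sqrt(71 - 13381) = sqrt(-13310) = 11*I*sqrt(110) ≈ 115.37*I)
(45471 + E(-167, -153))*(d + 48550) = (45471 - 153)*(11*I*sqrt(110) + 48550) = 45318*(48550 + 11*I*sqrt(110)) = 2200188900 + 498498*I*sqrt(110)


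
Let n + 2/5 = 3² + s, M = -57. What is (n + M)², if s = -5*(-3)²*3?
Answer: 840889/25 ≈ 33636.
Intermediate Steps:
s = -135 (s = -5*9*3 = -45*3 = -135)
n = -632/5 (n = -⅖ + (3² - 135) = -⅖ + (9 - 135) = -⅖ - 126 = -632/5 ≈ -126.40)
(n + M)² = (-632/5 - 57)² = (-917/5)² = 840889/25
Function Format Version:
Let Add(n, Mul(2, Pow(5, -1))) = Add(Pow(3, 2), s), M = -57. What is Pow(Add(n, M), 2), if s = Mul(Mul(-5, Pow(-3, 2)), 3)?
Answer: Rational(840889, 25) ≈ 33636.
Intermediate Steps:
s = -135 (s = Mul(Mul(-5, 9), 3) = Mul(-45, 3) = -135)
n = Rational(-632, 5) (n = Add(Rational(-2, 5), Add(Pow(3, 2), -135)) = Add(Rational(-2, 5), Add(9, -135)) = Add(Rational(-2, 5), -126) = Rational(-632, 5) ≈ -126.40)
Pow(Add(n, M), 2) = Pow(Add(Rational(-632, 5), -57), 2) = Pow(Rational(-917, 5), 2) = Rational(840889, 25)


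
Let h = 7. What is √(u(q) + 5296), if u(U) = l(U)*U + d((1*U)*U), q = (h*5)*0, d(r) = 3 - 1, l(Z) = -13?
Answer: √5298 ≈ 72.787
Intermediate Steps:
d(r) = 2
q = 0 (q = (7*5)*0 = 35*0 = 0)
u(U) = 2 - 13*U (u(U) = -13*U + 2 = 2 - 13*U)
√(u(q) + 5296) = √((2 - 13*0) + 5296) = √((2 + 0) + 5296) = √(2 + 5296) = √5298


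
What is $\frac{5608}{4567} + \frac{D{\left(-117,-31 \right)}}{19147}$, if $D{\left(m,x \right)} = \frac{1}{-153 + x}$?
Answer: $\frac{19757248617}{16089760216} \approx 1.2279$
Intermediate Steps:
$\frac{5608}{4567} + \frac{D{\left(-117,-31 \right)}}{19147} = \frac{5608}{4567} + \frac{1}{\left(-153 - 31\right) 19147} = 5608 \cdot \frac{1}{4567} + \frac{1}{-184} \cdot \frac{1}{19147} = \frac{5608}{4567} - \frac{1}{3523048} = \frac{19757248617}{16089760216}$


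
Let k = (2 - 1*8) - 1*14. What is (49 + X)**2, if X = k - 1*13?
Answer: 256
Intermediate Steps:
k = -20 (k = (2 - 8) - 14 = -6 - 14 = -20)
X = -33 (X = -20 - 1*13 = -20 - 13 = -33)
(49 + X)**2 = (49 - 33)**2 = 16**2 = 256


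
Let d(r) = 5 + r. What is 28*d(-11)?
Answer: -168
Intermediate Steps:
28*d(-11) = 28*(5 - 11) = 28*(-6) = -168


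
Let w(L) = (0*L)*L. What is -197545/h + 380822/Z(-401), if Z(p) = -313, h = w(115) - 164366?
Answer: -62532357267/51446558 ≈ -1215.5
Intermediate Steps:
w(L) = 0 (w(L) = 0*L = 0)
h = -164366 (h = 0 - 164366 = -164366)
-197545/h + 380822/Z(-401) = -197545/(-164366) + 380822/(-313) = -197545*(-1/164366) + 380822*(-1/313) = 197545/164366 - 380822/313 = -62532357267/51446558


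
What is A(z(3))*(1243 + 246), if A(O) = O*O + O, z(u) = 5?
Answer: 44670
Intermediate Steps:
A(O) = O + O² (A(O) = O² + O = O + O²)
A(z(3))*(1243 + 246) = (5*(1 + 5))*(1243 + 246) = (5*6)*1489 = 30*1489 = 44670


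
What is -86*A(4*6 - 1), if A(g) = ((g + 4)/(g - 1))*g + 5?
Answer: -31433/11 ≈ -2857.5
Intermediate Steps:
A(g) = 5 + g*(4 + g)/(-1 + g) (A(g) = ((4 + g)/(-1 + g))*g + 5 = g*(4 + g)/(-1 + g) + 5 = 5 + g*(4 + g)/(-1 + g))
-86*A(4*6 - 1) = -86*(-5 + (4*6 - 1)² + 9*(4*6 - 1))/(-1 + (4*6 - 1)) = -86*(-5 + (24 - 1)² + 9*(24 - 1))/(-1 + (24 - 1)) = -86*(-5 + 23² + 9*23)/(-1 + 23) = -86*(-5 + 529 + 207)/22 = -43*731/11 = -86*731/22 = -31433/11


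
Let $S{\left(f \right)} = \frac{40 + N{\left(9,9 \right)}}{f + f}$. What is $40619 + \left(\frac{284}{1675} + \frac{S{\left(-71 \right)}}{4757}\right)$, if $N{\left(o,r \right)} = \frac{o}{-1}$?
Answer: $\frac{685950132163}{16887350} \approx 40619.0$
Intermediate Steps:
$N{\left(o,r \right)} = - o$ ($N{\left(o,r \right)} = o \left(-1\right) = - o$)
$S{\left(f \right)} = \frac{31}{2 f}$ ($S{\left(f \right)} = \frac{40 - 9}{f + f} = \frac{40 - 9}{2 f} = 31 \frac{1}{2 f} = \frac{31}{2 f}$)
$40619 + \left(\frac{284}{1675} + \frac{S{\left(-71 \right)}}{4757}\right) = 40619 + \left(\frac{284}{1675} + \frac{\frac{31}{2} \frac{1}{-71}}{4757}\right) = 40619 + \left(284 \cdot \frac{1}{1675} + \frac{31}{2} \left(- \frac{1}{71}\right) \frac{1}{4757}\right) = 40619 + \left(\frac{284}{1675} - \frac{31}{675494}\right) = 40619 + \frac{2862513}{16887350} = \frac{685950132163}{16887350}$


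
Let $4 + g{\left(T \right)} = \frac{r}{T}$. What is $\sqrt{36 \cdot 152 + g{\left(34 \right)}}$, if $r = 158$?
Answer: $\frac{\sqrt{1581595}}{17} \approx 73.977$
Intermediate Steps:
$g{\left(T \right)} = -4 + \frac{158}{T}$
$\sqrt{36 \cdot 152 + g{\left(34 \right)}} = \sqrt{36 \cdot 152 - \left(4 - \frac{158}{34}\right)} = \sqrt{5472 + \left(-4 + 158 \cdot \frac{1}{34}\right)} = \sqrt{5472 + \left(-4 + \frac{79}{17}\right)} = \sqrt{5472 + \frac{11}{17}} = \sqrt{\frac{93035}{17}} = \frac{\sqrt{1581595}}{17}$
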